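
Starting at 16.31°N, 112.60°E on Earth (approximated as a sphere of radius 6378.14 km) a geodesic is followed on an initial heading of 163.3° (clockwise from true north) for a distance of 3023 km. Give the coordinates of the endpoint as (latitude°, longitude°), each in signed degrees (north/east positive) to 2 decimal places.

Angular distance δ = d/R = 3023/6378.14 = 0.47396 rad; initial bearing θ = 2.8501 rad.
sin φ₂ = sin φ₁ cos δ + cos φ₁ sin δ cos θ = (0.2808)(0.8898) + (0.9598)(0.4564)(-0.9578) = -0.1697, so φ₂ = -9.77°.
Δλ = atan2(sin θ sin δ cos φ₁, cos δ − sin φ₁ sin φ₂) = atan2(0.1259, 0.9374) = 7.648°.
λ₂ = 112.600° + 7.648° = 120.25°.

-9.77°, 120.25°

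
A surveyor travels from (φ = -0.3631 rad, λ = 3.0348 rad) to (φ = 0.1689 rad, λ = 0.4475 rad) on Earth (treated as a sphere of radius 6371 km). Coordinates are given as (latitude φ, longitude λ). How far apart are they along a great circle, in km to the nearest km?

In radians: φ₁ = -0.3631, φ₂ = 0.1689, Δλ = -148.241° = -2.5873 rad.
cos c = sin φ₁ sin φ₂ + cos φ₁ cos φ₂ cos Δλ = (-0.3552)(0.1681) + (0.9348)(0.9858)(-0.8503) = -0.84323,
so c = arccos(-0.84323) = 2.57406 rad.
Distance = R·c = 6371 × 2.5741 ≈ 16399 km.

16399 km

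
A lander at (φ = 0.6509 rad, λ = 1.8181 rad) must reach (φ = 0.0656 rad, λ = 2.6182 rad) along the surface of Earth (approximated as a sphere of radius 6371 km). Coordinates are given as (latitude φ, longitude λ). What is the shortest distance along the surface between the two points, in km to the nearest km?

In radians: φ₁ = 0.6509, φ₂ = 0.0656, Δλ = 45.842° = 0.8001 rad.
cos c = sin φ₁ sin φ₂ + cos φ₁ cos φ₂ cos Δλ = (0.6059)(0.0656) + (0.7955)(0.9978)(0.6966) = 0.59273,
so c = arccos(0.59273) = 0.93636 rad.
Distance = R·c = 6371 × 0.9364 ≈ 5966 km.

5966 km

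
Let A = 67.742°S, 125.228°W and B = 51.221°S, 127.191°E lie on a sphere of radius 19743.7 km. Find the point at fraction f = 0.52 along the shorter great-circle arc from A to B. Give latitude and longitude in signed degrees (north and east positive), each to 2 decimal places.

-69.31°, 159.97°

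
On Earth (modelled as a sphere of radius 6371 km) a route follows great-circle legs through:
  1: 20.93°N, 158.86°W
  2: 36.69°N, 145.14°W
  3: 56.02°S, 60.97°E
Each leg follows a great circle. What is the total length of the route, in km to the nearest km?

19310 km

Leg 1→2: central angle 0.3451 rad, distance 2198.7 km.
Leg 2→3: central angle 2.6858 rad, distance 17110.9 km.
Total: 2198.7 + 17110.9 ≈ 19310 km.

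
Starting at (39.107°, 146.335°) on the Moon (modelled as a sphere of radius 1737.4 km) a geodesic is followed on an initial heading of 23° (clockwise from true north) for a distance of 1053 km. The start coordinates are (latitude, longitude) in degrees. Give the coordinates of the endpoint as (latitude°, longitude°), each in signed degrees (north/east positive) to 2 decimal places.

Angular distance δ = d/R = 1053/1737.4 = 0.60608 rad; initial bearing θ = 0.4014 rad.
sin φ₂ = sin φ₁ cos δ + cos φ₁ sin δ cos θ = (0.6308)(0.8219) + (0.7760)(0.5696)(0.9205) = 0.9253, so φ₂ = 67.72°.
Δλ = atan2(sin θ sin δ cos φ₁, cos δ − sin φ₁ sin φ₂) = atan2(0.1727, 0.2382) = 35.942°.
λ₂ = 146.335° + 35.942° = 182.28° → -177.72° after wrapping to (−180°, 180°].

67.72°, -177.72°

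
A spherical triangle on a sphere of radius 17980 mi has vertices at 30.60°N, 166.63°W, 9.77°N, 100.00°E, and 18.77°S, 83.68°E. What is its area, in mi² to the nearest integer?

119575487 mi²

Side lengths (central angles): a = 0.5719, b = 2.0246, c = 1.5343 rad; semiperimeter s = 2.0654.
By l'Huilier's theorem, tan(E/4) = √[tan(s/2) tan((s−a)/2) tan((s−b)/2) tan((s−c)/2)], giving spherical excess E = 0.3699 rad.
Area = E·R² = 0.3699 × (17980)² ≈ 119575487 mi².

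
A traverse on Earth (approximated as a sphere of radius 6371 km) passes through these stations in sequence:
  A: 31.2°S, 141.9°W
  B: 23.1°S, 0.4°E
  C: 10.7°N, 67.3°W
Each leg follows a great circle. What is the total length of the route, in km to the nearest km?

Leg A→B: central angle 2.0034 rad, distance 12764.0 km.
Leg B→C: central angle 1.2973 rad, distance 8265.0 km.
Total: 12764.0 + 8265.0 ≈ 21029 km.

21029 km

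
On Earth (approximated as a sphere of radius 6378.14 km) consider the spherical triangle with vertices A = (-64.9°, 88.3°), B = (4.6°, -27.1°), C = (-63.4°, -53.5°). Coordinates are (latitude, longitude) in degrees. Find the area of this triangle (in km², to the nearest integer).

24155992 km²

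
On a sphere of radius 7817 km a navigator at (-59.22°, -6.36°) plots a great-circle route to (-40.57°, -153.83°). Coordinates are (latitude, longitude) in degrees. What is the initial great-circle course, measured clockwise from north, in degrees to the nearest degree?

With φ₁ = -1.0336, φ₂ = -0.7081, Δλ = -2.5738 rad, the forward-azimuth formula gives
θ = atan2( sin Δλ cos φ₂ , cos φ₁ sin φ₂ − sin φ₁ cos φ₂ cos Δλ ) = atan2(-0.4085, -0.8830) = -155.18°.
Adding 360° brings this into [0°, 360°): 205°.

205°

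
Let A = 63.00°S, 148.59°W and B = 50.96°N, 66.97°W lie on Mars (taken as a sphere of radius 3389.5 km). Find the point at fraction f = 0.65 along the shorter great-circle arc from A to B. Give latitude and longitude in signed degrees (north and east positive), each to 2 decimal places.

Central angle δ = 2.2789 rad. Interpolating on the sphere with fraction f = 0.65:
P = [sin((1−f)δ)·A + sin(fδ)·B] / sin δ = 0.9422·A + 1.3112·B in Cartesian coordinates,
giving P = (-0.0420, -0.9830, 0.1789), i.e. latitude 10.31°, longitude -92.44°.

10.31°, -92.44°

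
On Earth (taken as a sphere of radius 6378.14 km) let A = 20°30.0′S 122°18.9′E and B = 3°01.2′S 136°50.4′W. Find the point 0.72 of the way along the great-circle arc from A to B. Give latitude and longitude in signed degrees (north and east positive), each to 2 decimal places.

-12.45°, -163.20°

Central angle δ = 1.7290 rad. Interpolating on the sphere with fraction f = 0.72:
P = [sin((1−f)δ)·A + sin(fδ)·B] / sin δ = 0.4713·A + 0.9593·B in Cartesian coordinates,
giving P = (-0.9348, -0.2822, -0.2156), i.e. latitude -12.45°, longitude -163.20°.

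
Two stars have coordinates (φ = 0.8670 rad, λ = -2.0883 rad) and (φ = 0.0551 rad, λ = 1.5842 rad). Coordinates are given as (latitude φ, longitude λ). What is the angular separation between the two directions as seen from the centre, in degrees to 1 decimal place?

121.0°

With latitudes φ₁ = 49.675°, φ₂ = 3.157° and longitude difference Δλ = -149.581°:
Haversine: a = sin²(Δφ/2) + cos φ₁ cos φ₂ sin²(Δλ/2) = 0.1559 + (0.6471)(0.9985)(0.9312) = 0.75760.
Central angle c = 2·arcsin(√a) = 2.11204 rad.
So the angular separation is 121.0°.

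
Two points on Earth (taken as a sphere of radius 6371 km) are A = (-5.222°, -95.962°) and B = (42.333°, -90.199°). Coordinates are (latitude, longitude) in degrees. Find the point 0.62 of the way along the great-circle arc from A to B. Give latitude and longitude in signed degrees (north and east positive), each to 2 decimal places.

24.29°, -92.85°

The central angle between A and B is δ = 0.8350 rad.
With f = 0.62, the slerp weights are sin((1−f)δ)/sin δ = 0.4209 and sin(fδ)/sin δ = 0.6676.
Weighted sum of the unit vectors: (0.4209)·(-0.1034,-0.9905,-0.0910) + (0.6676)·(-0.0026,-0.7392,0.6734) = (-0.0452, -0.9104, 0.4113).
Converting back: φ = atan2(z, √(x²+y²)) = 24.29°, λ = atan2(y, x) = -92.85°.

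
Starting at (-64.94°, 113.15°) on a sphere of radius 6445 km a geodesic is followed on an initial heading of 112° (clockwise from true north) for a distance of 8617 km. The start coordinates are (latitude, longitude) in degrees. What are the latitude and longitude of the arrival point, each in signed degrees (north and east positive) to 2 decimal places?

-21.36°, -142.43°

Angular distance δ = d/R = 8617/6445 = 1.33701 rad; initial bearing θ = 1.9548 rad.
sin φ₂ = sin φ₁ cos δ + cos φ₁ sin δ cos θ = (-0.9059)(0.2317) + (0.4236)(0.9728)(-0.3746) = -0.3642, so φ₂ = -21.36°.
Δλ = atan2(sin θ sin δ cos φ₁, cos δ − sin φ₁ sin φ₂) = atan2(0.3820, -0.0983) = 104.424°.
λ₂ = 113.150° + 104.424° = 217.57° → -142.43° after wrapping to (−180°, 180°].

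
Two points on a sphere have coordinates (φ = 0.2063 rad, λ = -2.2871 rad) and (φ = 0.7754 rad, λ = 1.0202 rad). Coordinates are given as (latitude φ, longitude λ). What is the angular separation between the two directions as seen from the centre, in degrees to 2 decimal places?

In radians: φ₁ = 0.2063, φ₂ = 0.7754, Δλ = -170.506° = -2.9759 rad.
cos c = sin φ₁ sin φ₂ + cos φ₁ cos φ₂ cos Δλ = (0.2048)(0.7000) + (0.9788)(0.7141)(-0.9863) = -0.54603,
so c = arccos(-0.54603) = 2.14842 rad.
So the angular separation is 123.10°.

123.10°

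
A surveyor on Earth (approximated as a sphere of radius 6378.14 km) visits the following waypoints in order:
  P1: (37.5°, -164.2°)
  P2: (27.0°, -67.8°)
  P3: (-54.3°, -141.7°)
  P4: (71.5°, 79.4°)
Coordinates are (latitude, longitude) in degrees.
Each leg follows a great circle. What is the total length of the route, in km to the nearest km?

37519 km

Leg P1→P2: central angle 1.3719 rad, distance 8750.2 km.
Leg P2→P3: central angle 1.7972 rad, distance 11462.9 km.
Leg P3→P4: central angle 2.7132 rad, distance 17305.4 km.
Total: 8750.2 + 11462.9 + 17305.4 ≈ 37519 km.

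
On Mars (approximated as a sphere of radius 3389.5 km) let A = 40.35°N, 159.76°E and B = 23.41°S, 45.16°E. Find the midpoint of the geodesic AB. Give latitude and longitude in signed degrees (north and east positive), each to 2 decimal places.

15.26°, 94.25°

The central angle between A and B is δ = 2.1512 rad.
With f = 0.5, the slerp weights are sin((1−f)δ)/sin δ = 1.0522 and sin(fδ)/sin δ = 1.0522.
Weighted sum of the unit vectors: (1.0522)·(-0.7150,0.2637,0.6475) + (1.0522)·(0.6471,0.6507,-0.3973) = (-0.0715, 0.9621, 0.2632).
Converting back: φ = atan2(z, √(x²+y²)) = 15.26°, λ = atan2(y, x) = 94.25°.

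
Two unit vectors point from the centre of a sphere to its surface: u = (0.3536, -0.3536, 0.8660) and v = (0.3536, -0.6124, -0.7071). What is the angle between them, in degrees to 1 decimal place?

105.7°

u·v = -0.2708; |u| = 1.0000, |v| = 1.0000.
cos θ = (u·v)/(|u||v|) = -0.2708, so θ = 105.7°.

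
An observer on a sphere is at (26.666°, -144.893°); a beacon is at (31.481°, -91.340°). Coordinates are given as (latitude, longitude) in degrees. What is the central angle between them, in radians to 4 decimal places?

0.8133 rad

Let φ₁ = 0.4654 rad, φ₂ = 0.5494 rad, and Δλ = 0.9347 rad.
cos c = sin φ₁ sin φ₂ + cos φ₁ cos φ₂ cos Δλ = (0.4488)(0.5222) + (0.8936)(0.8528)(0.5941) = 0.68712,
so c = arccos(0.68712) = 0.81328 rad.
So the angular separation is 0.8133 rad.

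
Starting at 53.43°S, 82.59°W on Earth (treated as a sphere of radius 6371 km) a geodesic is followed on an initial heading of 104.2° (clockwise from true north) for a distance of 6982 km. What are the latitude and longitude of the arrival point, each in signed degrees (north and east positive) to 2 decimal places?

Angular distance δ = d/R = 6982/6371 = 1.09590 rad; initial bearing θ = 1.8186 rad.
sin φ₂ = sin φ₁ cos δ + cos φ₁ sin δ cos θ = (-0.8031)(0.4572) + (0.5958)(0.8893)(-0.2453) = -0.4972, so φ₂ = -29.82°.
Δλ = atan2(sin θ sin δ cos φ₁, cos δ − sin φ₁ sin φ₂) = atan2(0.5137, 0.0579) = 83.567°.
λ₂ = -82.590° + 83.567° = 0.98°.

-29.82°, 0.98°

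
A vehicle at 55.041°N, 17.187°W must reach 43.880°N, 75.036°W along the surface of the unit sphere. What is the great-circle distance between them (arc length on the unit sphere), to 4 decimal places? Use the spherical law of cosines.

Let φ₁ = 0.9606 rad, φ₂ = 0.7659 rad, and Δλ = -1.0097 rad.
cos c = sin φ₁ sin φ₂ + cos φ₁ cos φ₂ cos Δλ = (0.8196)(0.6932) + (0.5730)(0.7208)(0.5322) = 0.78786,
so c = arccos(0.78786) = 0.66347 rad.
On the unit sphere the arc length equals the central angle: 0.6635.

0.6635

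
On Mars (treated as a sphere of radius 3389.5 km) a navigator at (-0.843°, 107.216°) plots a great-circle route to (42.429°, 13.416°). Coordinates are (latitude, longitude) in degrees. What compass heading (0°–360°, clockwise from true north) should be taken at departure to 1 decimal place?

Δλ = -93.800° = -1.6371 rad.
y = sin Δλ · cos φ₂ = (-0.9978)(0.7381) = -0.7365
x = cos φ₁ sin φ₂ − sin φ₁ cos φ₂ cos Δλ = (0.9999)(0.6747) − (-0.0147)(0.7381)(-0.0663) = 0.6739
θ = atan2(y, x) = -47.54°; adding 360° gives 312.5°.

312.5°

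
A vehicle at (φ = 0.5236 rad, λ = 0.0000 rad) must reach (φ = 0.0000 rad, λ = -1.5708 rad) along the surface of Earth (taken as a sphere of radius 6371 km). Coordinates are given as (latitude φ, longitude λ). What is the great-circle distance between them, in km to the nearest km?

Let φ₁ = 0.5236 rad, φ₂ = 0.0000 rad, and Δλ = -1.5708 rad.
cos c = sin φ₁ sin φ₂ + cos φ₁ cos φ₂ cos Δλ = (0.5000)(0.0000) + (0.8660)(1.0000)(-0.0000) = -0.00000,
so c = arccos(-0.00000) = 1.57080 rad.
Distance = R·c = 6371 × 1.5708 ≈ 10008 km.

10008 km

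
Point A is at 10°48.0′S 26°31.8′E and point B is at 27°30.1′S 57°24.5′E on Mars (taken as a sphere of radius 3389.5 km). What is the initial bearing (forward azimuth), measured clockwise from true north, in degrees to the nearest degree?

124°

With φ₁ = -0.1885, φ₂ = -0.4800, Δλ = 0.5389 rad, the forward-azimuth formula gives
θ = atan2( sin Δλ cos φ₂ , cos φ₁ sin φ₂ − sin φ₁ cos φ₂ cos Δλ ) = atan2(0.4552, -0.3109) = 124.34°.
So the initial bearing is 124°.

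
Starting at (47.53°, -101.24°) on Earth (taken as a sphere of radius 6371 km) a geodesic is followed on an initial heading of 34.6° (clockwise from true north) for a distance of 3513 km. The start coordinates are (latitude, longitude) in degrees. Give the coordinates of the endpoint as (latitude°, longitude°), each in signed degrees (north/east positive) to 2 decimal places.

66.85°, -52.07°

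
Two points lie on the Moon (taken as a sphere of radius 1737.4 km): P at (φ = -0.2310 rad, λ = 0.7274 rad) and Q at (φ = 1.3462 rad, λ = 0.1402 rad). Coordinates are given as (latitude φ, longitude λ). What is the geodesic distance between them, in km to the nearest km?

2803 km

With latitudes φ₁ = -13.235°, φ₂ = 77.132° and longitude difference Δλ = -33.644°:
Haversine: a = sin²(Δφ/2) + cos φ₁ cos φ₂ sin²(Δλ/2) = 0.5032 + (0.9734)(0.2227)(0.0838) = 0.52136.
Central angle c = 2·arcsin(√a) = 1.61353 rad.
Distance = R·c = 1737.4 × 1.6135 ≈ 2803 km.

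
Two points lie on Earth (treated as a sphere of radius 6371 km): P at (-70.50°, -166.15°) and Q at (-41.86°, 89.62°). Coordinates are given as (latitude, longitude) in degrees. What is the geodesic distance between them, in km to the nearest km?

In radians: φ₁ = -1.2305, φ₂ = -0.7306, Δλ = -104.230° = -1.8192 rad.
Haversine: a = sin²(Δφ/2) + cos φ₁ cos φ₂ sin²(Δλ/2) = 0.0612 + (0.3338)(0.7448)(0.6229) = 0.21604.
Central angle c = 2·arcsin(√a) = 0.96681 rad.
Distance = R·c = 6371 × 0.9668 ≈ 6160 km.

6160 km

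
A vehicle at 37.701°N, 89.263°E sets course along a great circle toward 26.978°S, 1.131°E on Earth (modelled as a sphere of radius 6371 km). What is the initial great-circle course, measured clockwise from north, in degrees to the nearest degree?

Δλ = -88.132° = -1.5382 rad.
y = sin Δλ · cos φ₂ = (-0.9995)(0.8912) = -0.8907
x = cos φ₁ sin φ₂ − sin φ₁ cos φ₂ cos Δλ = (0.7912)(-0.4536) − (0.6115)(0.8912)(0.0326) = -0.3767
θ = atan2(y, x) = -112.92°; adding 360° gives 247°.

247°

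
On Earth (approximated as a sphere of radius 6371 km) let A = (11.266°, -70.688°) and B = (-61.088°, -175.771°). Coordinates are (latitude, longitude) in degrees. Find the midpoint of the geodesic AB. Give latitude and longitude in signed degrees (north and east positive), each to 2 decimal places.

-34.92°, -99.32°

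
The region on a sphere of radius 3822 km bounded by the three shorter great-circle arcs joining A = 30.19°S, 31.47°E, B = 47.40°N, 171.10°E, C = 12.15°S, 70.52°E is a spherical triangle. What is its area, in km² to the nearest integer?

6209224 km²

Side lengths (central angles): a = 1.8509, b = 0.7043, c = 2.5251 rad; semiperimeter s = 2.5401.
By l'Huilier's theorem, tan(E/4) = √[tan(s/2) tan((s−a)/2) tan((s−b)/2) tan((s−c)/2)], giving spherical excess E = 0.4251 rad.
Area = E·R² = 0.4251 × (3822)² ≈ 6209224 km².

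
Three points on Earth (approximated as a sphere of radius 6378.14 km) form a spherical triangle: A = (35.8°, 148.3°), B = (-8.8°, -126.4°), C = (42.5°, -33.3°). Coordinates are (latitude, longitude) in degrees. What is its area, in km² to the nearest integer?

Side lengths (central angles): a = 1.7140, b = 1.7748, c = 1.5946 rad; semiperimeter s = 2.5417.
By l'Huilier's theorem, tan(E/4) = √[tan(s/2) tan((s−a)/2) tan((s−b)/2) tan((s−c)/2)], giving spherical excess E = 1.9862 rad.
Area = E·R² = 1.9862 × (6378.14)² ≈ 80801173 km².

80801173 km²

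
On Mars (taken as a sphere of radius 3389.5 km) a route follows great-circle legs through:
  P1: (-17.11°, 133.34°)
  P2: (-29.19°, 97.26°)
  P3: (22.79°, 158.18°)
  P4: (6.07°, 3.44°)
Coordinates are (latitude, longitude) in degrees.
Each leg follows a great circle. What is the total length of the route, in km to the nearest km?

Leg P1→P2: central angle 0.6132 rad, distance 2078.4 km.
Leg P2→P3: central angle 1.3671 rad, distance 4633.9 km.
Leg P3→P4: central angle 2.4786 rad, distance 8401.1 km.
Total: 2078.4 + 4633.9 + 8401.1 ≈ 15113 km.

15113 km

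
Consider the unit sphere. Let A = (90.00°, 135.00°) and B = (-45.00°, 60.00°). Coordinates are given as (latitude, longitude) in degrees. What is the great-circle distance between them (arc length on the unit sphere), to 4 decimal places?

Let φ₁ = 1.5708 rad, φ₂ = -0.7854 rad, and Δλ = -1.3090 rad.
Haversine: a = sin²(Δφ/2) + cos φ₁ cos φ₂ sin²(Δλ/2) = 0.8536 + (0.0000)(0.7071)(0.3706) = 0.85355.
Central angle c = 2·arcsin(√a) = 2.35619 rad.
On the unit sphere the arc length equals the central angle: 2.3562.

2.3562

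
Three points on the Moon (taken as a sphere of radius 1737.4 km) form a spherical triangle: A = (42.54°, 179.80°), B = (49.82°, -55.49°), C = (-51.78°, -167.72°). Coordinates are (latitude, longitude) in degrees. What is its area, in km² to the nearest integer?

6019296 km²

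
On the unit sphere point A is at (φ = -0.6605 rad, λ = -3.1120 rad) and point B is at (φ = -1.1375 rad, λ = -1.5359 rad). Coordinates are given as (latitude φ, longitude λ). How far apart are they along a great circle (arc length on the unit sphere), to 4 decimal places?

In radians: φ₁ = -0.6605, φ₂ = -1.1375, Δλ = 90.304° = 1.5761 rad.
cos c = sin φ₁ sin φ₂ + cos φ₁ cos φ₂ cos Δλ = (-0.6135)(-0.9076) + (0.7897)(0.4199)(-0.0053) = 0.55506,
so c = arccos(0.55506) = 0.98237 rad.
On the unit sphere the arc length equals the central angle: 0.9824.

0.9824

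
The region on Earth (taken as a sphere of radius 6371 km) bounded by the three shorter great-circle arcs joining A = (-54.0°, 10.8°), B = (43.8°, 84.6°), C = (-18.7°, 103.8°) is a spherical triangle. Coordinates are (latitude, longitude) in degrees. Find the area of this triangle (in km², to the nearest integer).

42373454 km²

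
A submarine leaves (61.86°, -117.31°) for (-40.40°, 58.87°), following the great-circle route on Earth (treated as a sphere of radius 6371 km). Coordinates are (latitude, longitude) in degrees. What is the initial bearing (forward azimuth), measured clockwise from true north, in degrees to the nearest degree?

8°

With φ₁ = 1.0797, φ₂ = -0.7051, Δλ = 3.0749 rad, the forward-azimuth formula gives
θ = atan2( sin Δλ cos φ₂ , cos φ₁ sin φ₂ − sin φ₁ cos φ₂ cos Δλ ) = atan2(0.0507, 0.3644) = 7.93°.
So the initial bearing is 8°.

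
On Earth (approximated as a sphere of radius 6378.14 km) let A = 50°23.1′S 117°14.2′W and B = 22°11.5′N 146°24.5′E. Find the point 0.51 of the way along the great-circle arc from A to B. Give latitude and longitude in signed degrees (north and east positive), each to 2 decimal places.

-19.42°, -177.84°

The central angle between A and B is δ = 1.9351 rad.
With f = 0.51, the slerp weights are sin((1−f)δ)/sin δ = 0.8694 and sin(fδ)/sin δ = 0.8929.
Weighted sum of the unit vectors: (0.8694)·(-0.2918,-0.5669,-0.7703) + (0.8929)·(-0.7713,0.5123,0.3777) = (-0.9424, -0.0355, -0.3325).
Converting back: φ = atan2(z, √(x²+y²)) = -19.42°, λ = atan2(y, x) = -177.84°.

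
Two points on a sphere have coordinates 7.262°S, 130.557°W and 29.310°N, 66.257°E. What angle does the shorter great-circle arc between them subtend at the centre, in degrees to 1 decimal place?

In radians: φ₁ = -0.1267, φ₂ = 0.5116, Δλ = -163.186° = -2.8481 rad.
cos c = sin φ₁ sin φ₂ + cos φ₁ cos φ₂ cos Δλ = (-0.1264)(0.4895) + (0.9920)(0.8720)(-0.9572) = -0.88989,
so c = arccos(-0.88989) = 2.66790 rad.
So the angular separation is 152.9°.

152.9°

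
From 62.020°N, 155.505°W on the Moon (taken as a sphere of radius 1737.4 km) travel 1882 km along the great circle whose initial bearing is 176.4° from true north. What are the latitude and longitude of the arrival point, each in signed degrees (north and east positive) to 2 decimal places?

0.00°, -152.32°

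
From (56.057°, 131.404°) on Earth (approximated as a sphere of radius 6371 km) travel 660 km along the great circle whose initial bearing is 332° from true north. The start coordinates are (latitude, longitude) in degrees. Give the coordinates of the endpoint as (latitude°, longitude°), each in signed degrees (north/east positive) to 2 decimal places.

61.18°, 125.62°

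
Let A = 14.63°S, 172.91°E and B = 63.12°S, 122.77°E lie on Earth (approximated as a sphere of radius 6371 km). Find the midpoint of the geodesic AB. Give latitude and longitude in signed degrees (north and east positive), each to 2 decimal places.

-41.27°, 157.48°

The central angle between A and B is δ = 1.0406 rad.
With f = 0.5, the slerp weights are sin((1−f)δ)/sin δ = 0.5763 and sin(fδ)/sin δ = 0.5763.
Weighted sum of the unit vectors: (0.5763)·(-0.9602,0.1194,-0.2526) + (0.5763)·(-0.2447,0.3802,-0.8920) = (-0.6943, 0.2879, -0.6596).
Converting back: φ = atan2(z, √(x²+y²)) = -41.27°, λ = atan2(y, x) = 157.48°.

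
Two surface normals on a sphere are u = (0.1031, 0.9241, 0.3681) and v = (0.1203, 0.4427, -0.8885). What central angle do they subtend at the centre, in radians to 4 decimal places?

u·v = 0.0944; |u| = 1.0000, |v| = 0.9999.
cos θ = (u·v)/(|u||v|) = 0.0944, so θ = 1.4762 rad.

1.4762 rad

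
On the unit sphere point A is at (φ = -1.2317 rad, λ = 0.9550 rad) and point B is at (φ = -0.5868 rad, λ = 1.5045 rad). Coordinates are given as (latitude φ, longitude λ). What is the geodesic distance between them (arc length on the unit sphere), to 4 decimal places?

0.7100

Let φ₁ = -1.2317 rad, φ₂ = -0.5868 rad, and Δλ = 0.5495 rad.
cos c = sin φ₁ sin φ₂ + cos φ₁ cos φ₂ cos Δλ = (-0.9431)(-0.5537) + (0.3326)(0.8327)(0.8528) = 0.75838,
so c = arccos(0.75838) = 0.70997 rad.
On the unit sphere the arc length equals the central angle: 0.7100.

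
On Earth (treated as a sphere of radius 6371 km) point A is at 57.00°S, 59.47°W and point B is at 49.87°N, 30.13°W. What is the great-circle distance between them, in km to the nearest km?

12185 km

In radians: φ₁ = -0.9948, φ₂ = 0.8704, Δλ = 29.340° = 0.5121 rad.
cos c = sin φ₁ sin φ₂ + cos φ₁ cos φ₂ cos Δλ = (-0.8387)(0.7646) + (0.5446)(0.6445)(0.8717) = -0.33523,
so c = arccos(-0.33523) = 1.91264 rad.
Distance = R·c = 6371 × 1.9126 ≈ 12185 km.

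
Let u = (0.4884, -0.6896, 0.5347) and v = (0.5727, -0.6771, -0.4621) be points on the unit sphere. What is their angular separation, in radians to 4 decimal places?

u·v = 0.4995; |u| = 1.0000, |v| = 1.0000.
cos θ = (u·v)/(|u||v|) = 0.4996, so θ = 1.0477 rad.

1.0477 rad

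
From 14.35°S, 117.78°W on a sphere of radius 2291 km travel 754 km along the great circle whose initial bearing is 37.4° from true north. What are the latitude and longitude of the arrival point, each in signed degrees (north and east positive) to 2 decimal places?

0.81°, -106.46°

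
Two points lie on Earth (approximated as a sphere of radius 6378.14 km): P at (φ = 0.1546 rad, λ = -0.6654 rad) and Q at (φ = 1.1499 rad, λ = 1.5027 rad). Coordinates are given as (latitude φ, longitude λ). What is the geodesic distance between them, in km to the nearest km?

In radians: φ₁ = 0.1546, φ₂ = 1.1499, Δλ = 124.223° = 2.1681 rad.
cos c = sin φ₁ sin φ₂ + cos φ₁ cos φ₂ cos Δλ = (0.1540)(0.9127) + (0.9881)(0.4086)(-0.5624) = -0.08650,
so c = arccos(-0.08650) = 1.65741 rad.
Distance = R·c = 6378.14 × 1.6574 ≈ 10571 km.

10571 km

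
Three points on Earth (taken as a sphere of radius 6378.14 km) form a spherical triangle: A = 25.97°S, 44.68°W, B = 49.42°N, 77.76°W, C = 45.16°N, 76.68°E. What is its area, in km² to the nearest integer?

68800909 km²

Side lengths (central angles): a = 1.4457, b = 2.2658, c = 1.4127 rad; semiperimeter s = 2.5621.
By l'Huilier's theorem, tan(E/4) = √[tan(s/2) tan((s−a)/2) tan((s−b)/2) tan((s−c)/2)], giving spherical excess E = 1.6912 rad.
Area = E·R² = 1.6912 × (6378.14)² ≈ 68800909 km².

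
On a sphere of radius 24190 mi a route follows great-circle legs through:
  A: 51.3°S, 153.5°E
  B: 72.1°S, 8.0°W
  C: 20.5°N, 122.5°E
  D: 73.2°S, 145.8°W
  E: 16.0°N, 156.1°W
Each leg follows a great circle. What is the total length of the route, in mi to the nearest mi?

Leg A→B: central angle 0.9759 rad, distance 23607.4 mi.
Leg B→C: central angle 2.1179 rad, distance 51232.3 mi.
Leg C→D: central angle 1.9212 rad, distance 46474.2 mi.
Leg D→E: central angle 1.5613 rad, distance 37768.1 mi.
Total: 23607.4 + 51232.3 + 46474.2 + 37768.1 ≈ 159082 mi.

159082 mi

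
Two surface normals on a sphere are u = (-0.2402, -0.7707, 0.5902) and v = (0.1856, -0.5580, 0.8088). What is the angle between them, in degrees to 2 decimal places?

30.36°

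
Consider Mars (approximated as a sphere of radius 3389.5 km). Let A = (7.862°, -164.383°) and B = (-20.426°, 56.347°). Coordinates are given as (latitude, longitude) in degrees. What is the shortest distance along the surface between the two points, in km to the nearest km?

In radians: φ₁ = 0.1372, φ₂ = -0.3565, Δλ = -139.270° = -2.4307 rad.
cos c = sin φ₁ sin φ₂ + cos φ₁ cos φ₂ cos Δλ = (0.1368)(-0.3490) + (0.9906)(0.9371)(-0.7578) = -0.75121,
so c = arccos(-0.75121) = 2.42069 rad.
Distance = R·c = 3389.5 × 2.4207 ≈ 8205 km.

8205 km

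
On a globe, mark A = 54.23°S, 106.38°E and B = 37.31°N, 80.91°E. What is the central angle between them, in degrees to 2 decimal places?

94.13°

With latitudes φ₁ = -54.230°, φ₂ = 37.310° and longitude difference Δλ = -25.470°:
Haversine: a = sin²(Δφ/2) + cos φ₁ cos φ₂ sin²(Δλ/2) = 0.5134 + (0.5845)(0.7954)(0.0486) = 0.53603.
Central angle c = 2·arcsin(√a) = 1.64292 rad.
So the angular separation is 94.13°.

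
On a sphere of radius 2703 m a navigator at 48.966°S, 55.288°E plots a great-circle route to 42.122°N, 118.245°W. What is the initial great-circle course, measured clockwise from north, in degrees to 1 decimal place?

215.9°

Δλ = -173.533° = -3.0287 rad.
y = sin Δλ · cos φ₂ = (-0.1126)(0.7417) = -0.0835
x = cos φ₁ sin φ₂ − sin φ₁ cos φ₂ cos Δλ = (0.6565)(0.6707) − (-0.7543)(0.7417)(-0.9936) = -0.1156
θ = atan2(y, x) = -144.15°; adding 360° gives 215.9°.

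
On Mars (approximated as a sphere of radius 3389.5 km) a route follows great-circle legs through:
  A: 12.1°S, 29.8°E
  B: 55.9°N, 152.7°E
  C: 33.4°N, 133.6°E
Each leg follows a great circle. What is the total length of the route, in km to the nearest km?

Leg A→B: central angle 2.0616 rad, distance 6987.8 km.
Leg B→C: central angle 0.4553 rad, distance 1543.4 km.
Total: 6987.8 + 1543.4 ≈ 8531 km.

8531 km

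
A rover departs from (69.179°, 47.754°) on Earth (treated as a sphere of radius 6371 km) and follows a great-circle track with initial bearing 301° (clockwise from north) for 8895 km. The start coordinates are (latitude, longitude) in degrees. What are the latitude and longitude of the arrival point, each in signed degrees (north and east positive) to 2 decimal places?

20.04°, -68.28°

Angular distance δ = d/R = 8895/6371 = 1.39617 rad; initial bearing θ = 5.2534 rad.
sin φ₂ = sin φ₁ cos δ + cos φ₁ sin δ cos θ = (0.9347)(0.1737) + (0.3554)(0.9848)(0.5150) = 0.3427, so φ₂ = 20.04°.
Δλ = atan2(sin θ sin δ cos φ₁, cos δ − sin φ₁ sin φ₂) = atan2(-0.3000, -0.1466) = -116.034°.
λ₂ = 47.754° − 116.034° = -68.28°.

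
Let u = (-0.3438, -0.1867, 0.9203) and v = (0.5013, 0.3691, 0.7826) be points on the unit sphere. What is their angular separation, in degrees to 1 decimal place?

u·v = 0.4790; |u| = 1.0000, |v| = 1.0000.
cos θ = (u·v)/(|u||v|) = 0.4790, so θ = 61.4°.

61.4°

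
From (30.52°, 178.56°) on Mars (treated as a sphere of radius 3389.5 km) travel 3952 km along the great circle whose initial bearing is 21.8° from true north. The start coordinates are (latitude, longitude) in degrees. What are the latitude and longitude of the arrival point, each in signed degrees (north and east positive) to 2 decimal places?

Angular distance δ = d/R = 3952/3389.5 = 1.16595 rad; initial bearing θ = 0.3805 rad.
sin φ₂ = sin φ₁ cos δ + cos φ₁ sin δ cos θ = (0.5078)(0.3939) + (0.8615)(0.9192)(0.9285) = 0.9352, so φ₂ = 69.26°.
Δλ = atan2(sin θ sin δ cos φ₁, cos δ − sin φ₁ sin φ₂) = atan2(0.2941, -0.0811) = 105.412°.
λ₂ = 178.560° + 105.412° = 283.97° → -76.03° after wrapping to (−180°, 180°].

69.26°, -76.03°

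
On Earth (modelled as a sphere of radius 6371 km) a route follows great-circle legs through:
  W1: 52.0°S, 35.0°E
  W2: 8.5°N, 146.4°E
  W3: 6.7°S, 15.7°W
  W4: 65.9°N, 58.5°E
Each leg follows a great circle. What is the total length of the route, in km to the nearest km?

40223 km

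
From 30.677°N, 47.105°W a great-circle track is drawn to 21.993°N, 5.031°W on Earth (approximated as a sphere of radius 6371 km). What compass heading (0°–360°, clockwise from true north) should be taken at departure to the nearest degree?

With φ₁ = 0.5354, φ₂ = 0.3839, Δλ = 0.7343 rad, the forward-azimuth formula gives
θ = atan2( sin Δλ cos φ₂ , cos φ₁ sin φ₂ − sin φ₁ cos φ₂ cos Δλ ) = atan2(0.6213, -0.0291) = 92.68°.
So the initial bearing is 93°.

93°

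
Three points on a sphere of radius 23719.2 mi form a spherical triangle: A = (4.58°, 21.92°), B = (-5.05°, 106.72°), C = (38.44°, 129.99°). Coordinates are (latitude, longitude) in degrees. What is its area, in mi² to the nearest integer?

479471022 mi²

Side lengths (central angles): a = 0.8473, b = 1.7645, c = 1.4877 rad; semiperimeter s = 2.0498.
By l'Huilier's theorem, tan(E/4) = √[tan(s/2) tan((s−a)/2) tan((s−b)/2) tan((s−c)/2)], giving spherical excess E = 0.8522 rad.
Area = E·R² = 0.8522 × (23719.2)² ≈ 479471022 mi².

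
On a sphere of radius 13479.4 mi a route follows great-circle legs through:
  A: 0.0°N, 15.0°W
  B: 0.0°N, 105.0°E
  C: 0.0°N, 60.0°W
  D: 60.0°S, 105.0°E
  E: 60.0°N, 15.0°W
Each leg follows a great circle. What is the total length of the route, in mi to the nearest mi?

130551 mi

Leg A→B: central angle 2.0944 rad, distance 28231.2 mi.
Leg B→C: central angle 2.8798 rad, distance 38817.9 mi.
Leg C→D: central angle 2.0748 rad, distance 27967.5 mi.
Leg D→E: central angle 2.6362 rad, distance 35534.8 mi.
Total: 28231.2 + 38817.9 + 27967.5 + 35534.8 ≈ 130551 mi.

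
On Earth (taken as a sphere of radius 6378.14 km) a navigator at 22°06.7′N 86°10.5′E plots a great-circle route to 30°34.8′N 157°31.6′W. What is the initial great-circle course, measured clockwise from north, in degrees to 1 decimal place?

51.5°

Δλ = 116.298° = 2.0298 rad.
y = sin Δλ · cos φ₂ = (0.8965)(0.8609) = 0.7718
x = cos φ₁ sin φ₂ − sin φ₁ cos φ₂ cos Δλ = (0.9265)(0.5087) − (0.3764)(0.8609)(-0.4430) = 0.6149
θ = atan2(y, x) = 51.46°, so the bearing is 51.5°.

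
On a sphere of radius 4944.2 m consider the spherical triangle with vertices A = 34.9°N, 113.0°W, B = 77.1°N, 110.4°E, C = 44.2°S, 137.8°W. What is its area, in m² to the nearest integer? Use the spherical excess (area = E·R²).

Side lengths (central angles): a = 2.4024, b = 1.4355, c = 1.1322 rad; semiperimeter s = 2.4851.
By l'Huilier's theorem, tan(E/4) = √[tan(s/2) tan((s−a)/2) tan((s−b)/2) tan((s−c)/2)], giving spherical excess E = 0.9329 rad.
Area = E·R² = 0.9329 × (4944.2)² ≈ 22804268 m².

22804268 m²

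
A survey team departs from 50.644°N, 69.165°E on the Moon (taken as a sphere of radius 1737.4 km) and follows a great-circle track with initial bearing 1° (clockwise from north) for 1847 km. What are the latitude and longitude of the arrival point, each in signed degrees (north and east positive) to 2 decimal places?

68.43°, -113.21°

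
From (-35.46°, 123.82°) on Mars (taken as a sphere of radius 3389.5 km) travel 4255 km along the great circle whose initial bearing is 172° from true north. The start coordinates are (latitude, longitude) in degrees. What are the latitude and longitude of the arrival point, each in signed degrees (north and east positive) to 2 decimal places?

-71.22°, -80.45°

Angular distance δ = d/R = 4255/3389.5 = 1.25535 rad; initial bearing θ = 3.0020 rad.
sin φ₂ = sin φ₁ cos δ + cos φ₁ sin δ cos θ = (-0.5801)(0.3102) + (0.8145)(0.9507)(-0.9903) = -0.9468, so φ₂ = -71.22°.
Δλ = atan2(sin θ sin δ cos φ₁, cos δ − sin φ₁ sin φ₂) = atan2(0.1078, -0.2390) = 155.731°.
λ₂ = 123.820° + 155.731° = 279.55° → -80.45° after wrapping to (−180°, 180°].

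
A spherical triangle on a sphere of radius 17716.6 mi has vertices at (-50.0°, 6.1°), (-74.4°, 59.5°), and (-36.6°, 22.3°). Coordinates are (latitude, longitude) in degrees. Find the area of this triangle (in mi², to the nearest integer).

Side lengths (central angles): a = 0.7284, b = 0.3102, c = 0.5719 rad; semiperimeter s = 0.8052.
By l'Huilier's theorem, tan(E/4) = √[tan(s/2) tan((s−a)/2) tan((s−b)/2) tan((s−c)/2)], giving spherical excess E = 0.0880 rad.
Area = E·R² = 0.0880 × (17716.6)² ≈ 27636105 mi².

27636105 mi²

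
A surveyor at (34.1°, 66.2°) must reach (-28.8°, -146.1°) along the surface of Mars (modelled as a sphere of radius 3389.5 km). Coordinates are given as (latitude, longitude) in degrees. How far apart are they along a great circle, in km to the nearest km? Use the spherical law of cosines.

Let φ₁ = 0.5952 rad, φ₂ = -0.5027 rad, and Δλ = 2.5779 rad.
cos c = sin φ₁ sin φ₂ + cos φ₁ cos φ₂ cos Δλ = (0.5606)(-0.4818) + (0.8281)(0.8763)(-0.8453) = -0.88344,
so c = arccos(-0.88344) = 2.65395 rad.
Distance = R·c = 3389.5 × 2.6540 ≈ 8996 km.

8996 km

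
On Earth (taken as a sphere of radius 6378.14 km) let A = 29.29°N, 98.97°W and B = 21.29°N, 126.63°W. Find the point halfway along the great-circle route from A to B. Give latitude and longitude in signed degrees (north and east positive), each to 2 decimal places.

The central angle between A and B is δ = 0.4570 rad.
With f = 0.5, the slerp weights are sin((1−f)δ)/sin δ = 0.5133 and sin(fδ)/sin δ = 0.5133.
Weighted sum of the unit vectors: (0.5133)·(-0.1360,-0.8615,0.4892) + (0.5133)·(-0.5559,-0.7477,0.3631) = (-0.3552, -0.8261, 0.4375).
Converting back: φ = atan2(z, √(x²+y²)) = 25.95°, λ = atan2(y, x) = -113.27°.

25.95°, -113.27°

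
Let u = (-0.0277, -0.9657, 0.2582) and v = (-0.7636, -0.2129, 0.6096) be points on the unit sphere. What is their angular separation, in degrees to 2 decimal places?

67.41°

u·v = 0.3841; |u| = 1.0000, |v| = 1.0000.
cos θ = (u·v)/(|u||v|) = 0.3841, so θ = 67.41°.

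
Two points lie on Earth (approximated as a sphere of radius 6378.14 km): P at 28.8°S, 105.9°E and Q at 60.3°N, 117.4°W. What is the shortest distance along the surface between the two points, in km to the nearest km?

Let φ₁ = -0.5027 rad, φ₂ = 1.0524 rad, and Δλ = 2.3859 rad.
cos c = sin φ₁ sin φ₂ + cos φ₁ cos φ₂ cos Δλ = (-0.4818)(0.8686) + (0.8763)(0.4955)(-0.7278) = -0.73445,
so c = arccos(-0.73445) = 2.39565 rad.
Distance = R·c = 6378.14 × 2.3956 ≈ 15280 km.

15280 km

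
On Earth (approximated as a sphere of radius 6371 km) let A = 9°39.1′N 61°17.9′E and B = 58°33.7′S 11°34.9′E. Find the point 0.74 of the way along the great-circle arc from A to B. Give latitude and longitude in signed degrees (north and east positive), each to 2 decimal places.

-42.93°, 33.14°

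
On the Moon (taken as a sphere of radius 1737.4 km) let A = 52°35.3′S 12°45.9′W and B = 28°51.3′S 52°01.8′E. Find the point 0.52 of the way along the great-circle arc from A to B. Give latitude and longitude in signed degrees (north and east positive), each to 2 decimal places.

The central angle between A and B is δ = 0.9148 rad.
With f = 0.52, the slerp weights are sin((1−f)δ)/sin δ = 0.5365 and sin(fδ)/sin δ = 0.5779.
Weighted sum of the unit vectors: (0.5365)·(0.5925,-0.1342,-0.7943) + (0.5779)·(0.5389,0.6905,-0.4826) = (0.6293, 0.3270, -0.7050).
Converting back: φ = atan2(z, √(x²+y²)) = -44.83°, λ = atan2(y, x) = 27.46°.

-44.83°, 27.46°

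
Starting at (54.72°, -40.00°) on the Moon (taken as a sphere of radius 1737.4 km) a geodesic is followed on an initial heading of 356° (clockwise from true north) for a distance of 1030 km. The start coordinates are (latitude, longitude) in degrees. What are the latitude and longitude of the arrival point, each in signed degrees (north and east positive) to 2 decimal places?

87.38°, -98.35°

Angular distance δ = d/R = 1030/1737.4 = 0.59284 rad; initial bearing θ = 6.2134 rad.
sin φ₂ = sin φ₁ cos δ + cos φ₁ sin δ cos θ = (0.8163)(0.8294) + (0.5776)(0.5587)(0.9976) = 0.9990, so φ₂ = 87.38°.
Δλ = atan2(sin θ sin δ cos φ₁, cos δ − sin φ₁ sin φ₂) = atan2(-0.0225, 0.0139) = -58.353°.
λ₂ = -40.000° − 58.353° = -98.35°.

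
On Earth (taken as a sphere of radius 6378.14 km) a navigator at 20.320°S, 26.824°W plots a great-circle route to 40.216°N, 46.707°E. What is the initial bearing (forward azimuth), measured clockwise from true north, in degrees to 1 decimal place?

47.1°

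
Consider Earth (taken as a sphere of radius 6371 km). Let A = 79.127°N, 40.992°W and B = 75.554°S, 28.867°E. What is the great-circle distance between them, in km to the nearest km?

With latitudes φ₁ = 79.127°, φ₂ = -75.554° and longitude difference Δλ = 69.859°:
Haversine: a = sin²(Δφ/2) + cos φ₁ cos φ₂ sin²(Δλ/2) = 0.9520 + (0.1886)(0.2495)(0.3278) = 0.96740.
Central angle c = 2·arcsin(√a) = 2.77848 rad.
Distance = R·c = 6371 × 2.7785 ≈ 17702 km.

17702 km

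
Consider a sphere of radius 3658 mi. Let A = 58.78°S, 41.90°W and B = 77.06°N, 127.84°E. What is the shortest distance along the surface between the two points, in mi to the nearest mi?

10303 mi

In radians: φ₁ = -1.0259, φ₂ = 1.3450, Δλ = 169.740° = 2.9625 rad.
cos c = sin φ₁ sin φ₂ + cos φ₁ cos φ₂ cos Δλ = (-0.8552)(0.9746) + (0.5183)(0.2239)(-0.9840) = -0.94768,
so c = arccos(-0.94768) = 2.81668 rad.
Distance = R·c = 3658 × 2.8167 ≈ 10303 mi.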